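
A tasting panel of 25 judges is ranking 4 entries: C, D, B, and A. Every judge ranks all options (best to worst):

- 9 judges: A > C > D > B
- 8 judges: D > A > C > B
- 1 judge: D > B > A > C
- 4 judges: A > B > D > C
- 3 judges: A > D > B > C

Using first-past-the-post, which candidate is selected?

First-place votes: C 0, D 9, B 0, A 16.
A has the most first-place votes.

A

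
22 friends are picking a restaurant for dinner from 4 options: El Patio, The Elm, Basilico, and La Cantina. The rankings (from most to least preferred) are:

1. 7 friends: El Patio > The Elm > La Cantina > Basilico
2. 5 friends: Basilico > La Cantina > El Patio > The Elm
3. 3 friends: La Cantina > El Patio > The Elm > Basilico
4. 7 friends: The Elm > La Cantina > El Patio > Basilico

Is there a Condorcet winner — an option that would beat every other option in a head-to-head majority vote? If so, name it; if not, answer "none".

none

Checking pairwise contests:
La Cantina beats El Patio 15–7.
El Patio beats The Elm 15–7.
El Patio beats Basilico 17–5.
The Elm beats La Cantina 14–8.
Every option loses at least one head-to-head, so there is no Condorcet winner.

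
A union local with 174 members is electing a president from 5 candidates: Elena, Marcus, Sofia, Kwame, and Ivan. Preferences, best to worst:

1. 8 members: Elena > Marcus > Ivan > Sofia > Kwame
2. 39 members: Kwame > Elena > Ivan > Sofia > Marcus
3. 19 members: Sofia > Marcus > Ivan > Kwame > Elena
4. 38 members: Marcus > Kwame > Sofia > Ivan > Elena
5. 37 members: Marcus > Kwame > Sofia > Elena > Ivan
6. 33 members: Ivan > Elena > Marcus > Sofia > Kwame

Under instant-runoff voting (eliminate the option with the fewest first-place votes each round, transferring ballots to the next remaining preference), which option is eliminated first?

Round 1: Elena 8, Marcus 75, Sofia 19, Kwame 39, Ivan 33. Eliminate Elena.

Elena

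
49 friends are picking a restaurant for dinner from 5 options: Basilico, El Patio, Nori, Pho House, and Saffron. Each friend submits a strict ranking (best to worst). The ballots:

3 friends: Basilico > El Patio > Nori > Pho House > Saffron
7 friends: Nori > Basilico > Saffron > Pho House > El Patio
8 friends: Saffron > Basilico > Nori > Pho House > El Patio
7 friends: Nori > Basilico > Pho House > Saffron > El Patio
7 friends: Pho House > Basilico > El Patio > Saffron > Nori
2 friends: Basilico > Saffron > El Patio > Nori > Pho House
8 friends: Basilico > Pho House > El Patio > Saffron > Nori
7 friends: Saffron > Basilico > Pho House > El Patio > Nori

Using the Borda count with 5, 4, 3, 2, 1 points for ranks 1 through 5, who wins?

Basilico: 3·5 + 7·4 + 8·4 + 7·4 + 7·4 + 2·5 + 8·5 + 7·4 = 209
El Patio: 3·4 + 7·1 + 8·1 + 7·1 + 7·3 + 2·3 + 8·3 + 7·2 = 99
Nori: 3·3 + 7·5 + 8·3 + 7·5 + 7·1 + 2·2 + 8·1 + 7·1 = 129
Pho House: 3·2 + 7·2 + 8·2 + 7·3 + 7·5 + 2·1 + 8·4 + 7·3 = 147
Saffron: 3·1 + 7·3 + 8·5 + 7·2 + 7·2 + 2·4 + 8·2 + 7·5 = 151
Basilico has the highest Borda score (209).

Basilico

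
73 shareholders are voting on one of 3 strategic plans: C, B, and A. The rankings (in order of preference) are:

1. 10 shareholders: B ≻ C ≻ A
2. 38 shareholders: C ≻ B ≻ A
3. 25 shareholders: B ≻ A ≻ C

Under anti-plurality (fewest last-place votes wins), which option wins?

B

Last-place votes: C 25, B 0, A 48.
B is ranked last by the fewest voters, so B wins.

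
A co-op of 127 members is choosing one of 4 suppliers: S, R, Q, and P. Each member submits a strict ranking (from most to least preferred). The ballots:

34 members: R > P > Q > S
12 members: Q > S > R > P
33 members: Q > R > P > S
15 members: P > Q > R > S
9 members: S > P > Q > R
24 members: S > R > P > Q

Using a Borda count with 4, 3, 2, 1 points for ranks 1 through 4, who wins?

S: 34·1 + 12·3 + 33·1 + 15·1 + 9·4 + 24·4 = 250
R: 34·4 + 12·2 + 33·3 + 15·2 + 9·1 + 24·3 = 370
Q: 34·2 + 12·4 + 33·4 + 15·3 + 9·2 + 24·1 = 335
P: 34·3 + 12·1 + 33·2 + 15·4 + 9·3 + 24·2 = 315
R has the highest Borda score (370).

R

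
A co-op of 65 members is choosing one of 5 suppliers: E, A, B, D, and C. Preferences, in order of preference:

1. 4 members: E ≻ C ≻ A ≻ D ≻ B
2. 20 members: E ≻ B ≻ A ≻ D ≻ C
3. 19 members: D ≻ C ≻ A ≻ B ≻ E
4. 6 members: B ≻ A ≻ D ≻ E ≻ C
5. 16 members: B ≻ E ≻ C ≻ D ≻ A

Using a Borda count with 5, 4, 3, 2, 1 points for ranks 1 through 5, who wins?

E: 4·5 + 20·5 + 19·1 + 6·2 + 16·4 = 215
A: 4·3 + 20·3 + 19·3 + 6·4 + 16·1 = 169
B: 4·1 + 20·4 + 19·2 + 6·5 + 16·5 = 232
D: 4·2 + 20·2 + 19·5 + 6·3 + 16·2 = 193
C: 4·4 + 20·1 + 19·4 + 6·1 + 16·3 = 166
B has the highest Borda score (232).

B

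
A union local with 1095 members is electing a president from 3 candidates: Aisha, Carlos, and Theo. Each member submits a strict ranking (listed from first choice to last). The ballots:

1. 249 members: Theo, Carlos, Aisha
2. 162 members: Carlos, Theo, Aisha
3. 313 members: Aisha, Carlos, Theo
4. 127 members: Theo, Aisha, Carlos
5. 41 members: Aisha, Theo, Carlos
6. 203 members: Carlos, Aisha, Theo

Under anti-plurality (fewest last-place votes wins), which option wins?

Last-place votes: Aisha 411, Carlos 168, Theo 516.
Carlos is ranked last by the fewest voters, so Carlos wins.

Carlos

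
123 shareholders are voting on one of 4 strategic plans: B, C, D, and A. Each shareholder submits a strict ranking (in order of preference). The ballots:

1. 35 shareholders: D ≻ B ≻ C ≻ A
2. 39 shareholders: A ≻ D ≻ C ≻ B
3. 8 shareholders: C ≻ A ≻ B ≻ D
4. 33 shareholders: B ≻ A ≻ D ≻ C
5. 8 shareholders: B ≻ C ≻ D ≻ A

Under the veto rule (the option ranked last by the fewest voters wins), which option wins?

D

Last-place votes: B 39, C 33, D 8, A 43.
D is ranked last by the fewest voters, so D wins.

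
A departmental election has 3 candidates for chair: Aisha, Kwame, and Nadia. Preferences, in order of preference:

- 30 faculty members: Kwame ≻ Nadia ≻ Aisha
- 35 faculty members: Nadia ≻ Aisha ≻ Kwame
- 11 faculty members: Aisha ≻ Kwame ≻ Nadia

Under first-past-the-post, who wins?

Nadia

First-place votes: Aisha 11, Kwame 30, Nadia 35.
Nadia has the most first-place votes.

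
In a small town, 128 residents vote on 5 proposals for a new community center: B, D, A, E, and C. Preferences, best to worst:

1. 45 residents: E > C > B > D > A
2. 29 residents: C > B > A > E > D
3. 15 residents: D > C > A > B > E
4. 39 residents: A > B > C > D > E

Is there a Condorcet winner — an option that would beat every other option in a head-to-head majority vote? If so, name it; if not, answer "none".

C

C vs B: 89–39 for C.
C vs D: 113–15 for C.
C vs A: 89–39 for C.
C vs E: 83–45 for C.
C beats every other option head-to-head.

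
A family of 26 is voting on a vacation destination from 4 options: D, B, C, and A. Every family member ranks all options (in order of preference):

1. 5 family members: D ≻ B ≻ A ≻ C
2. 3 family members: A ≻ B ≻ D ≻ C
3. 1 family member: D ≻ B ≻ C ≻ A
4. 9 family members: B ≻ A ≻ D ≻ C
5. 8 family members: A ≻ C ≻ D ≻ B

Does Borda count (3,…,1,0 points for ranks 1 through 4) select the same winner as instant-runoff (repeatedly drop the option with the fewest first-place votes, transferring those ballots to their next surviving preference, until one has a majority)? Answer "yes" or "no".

Borda — scores: D 38, B 45, C 17, A 56. Winner: A.
Instant-runoff — R1 D 6, B 9, C 0, A 11 (C out); R2 D 6, B 9, A 11 (D out); R3 B 15, A 11 (B winner). Winner: B.
The two methods disagree.

no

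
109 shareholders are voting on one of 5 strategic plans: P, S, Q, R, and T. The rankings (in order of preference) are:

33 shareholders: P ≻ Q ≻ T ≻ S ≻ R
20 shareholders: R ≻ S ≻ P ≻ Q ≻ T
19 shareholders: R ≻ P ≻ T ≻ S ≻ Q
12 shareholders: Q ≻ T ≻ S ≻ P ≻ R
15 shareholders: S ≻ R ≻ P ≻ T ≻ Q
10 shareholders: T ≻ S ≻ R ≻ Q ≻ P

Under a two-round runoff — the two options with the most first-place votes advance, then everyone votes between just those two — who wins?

R

Round 1 first-place votes: P 33, S 15, Q 12, R 39, T 10.
R and P advance.
Runoff: R is preferred to P by 64 voters; P by 45.
R wins the runoff.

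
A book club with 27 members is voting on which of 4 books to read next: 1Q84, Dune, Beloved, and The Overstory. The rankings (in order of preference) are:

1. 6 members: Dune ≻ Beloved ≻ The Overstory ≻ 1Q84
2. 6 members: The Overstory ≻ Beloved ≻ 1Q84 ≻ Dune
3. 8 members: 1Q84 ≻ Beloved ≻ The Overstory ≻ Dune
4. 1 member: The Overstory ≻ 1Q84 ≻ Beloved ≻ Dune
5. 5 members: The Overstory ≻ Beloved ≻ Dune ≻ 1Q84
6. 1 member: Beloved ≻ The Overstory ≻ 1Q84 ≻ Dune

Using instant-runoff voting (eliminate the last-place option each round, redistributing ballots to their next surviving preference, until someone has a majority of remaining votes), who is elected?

Round 1: 1Q84 8, Dune 6, Beloved 1, The Overstory 12. Eliminate Beloved.
Round 2: 1Q84 8, Dune 6, The Overstory 13. Eliminate Dune.
Round 3: 1Q84 8, The Overstory 19. The Overstory has a majority.

The Overstory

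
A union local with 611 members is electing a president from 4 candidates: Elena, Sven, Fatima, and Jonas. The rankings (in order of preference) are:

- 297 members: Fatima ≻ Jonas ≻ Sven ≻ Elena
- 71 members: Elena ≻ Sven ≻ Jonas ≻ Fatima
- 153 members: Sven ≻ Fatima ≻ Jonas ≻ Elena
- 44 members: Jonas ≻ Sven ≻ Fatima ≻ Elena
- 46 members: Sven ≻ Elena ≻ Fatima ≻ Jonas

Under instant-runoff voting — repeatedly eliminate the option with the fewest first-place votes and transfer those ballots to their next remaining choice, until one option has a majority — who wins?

Sven

Round 1: Elena 71, Sven 199, Fatima 297, Jonas 44. Eliminate Jonas.
Round 2: Elena 71, Sven 243, Fatima 297. Eliminate Elena.
Round 3: Sven 314, Fatima 297. Sven has a majority.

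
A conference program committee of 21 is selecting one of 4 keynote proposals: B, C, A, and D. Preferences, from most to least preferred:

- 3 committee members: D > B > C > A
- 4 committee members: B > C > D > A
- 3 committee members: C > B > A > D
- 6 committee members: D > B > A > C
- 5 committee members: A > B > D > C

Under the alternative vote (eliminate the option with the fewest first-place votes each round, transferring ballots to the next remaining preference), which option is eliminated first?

C

Round 1: B 4, C 3, A 5, D 9. Eliminate C.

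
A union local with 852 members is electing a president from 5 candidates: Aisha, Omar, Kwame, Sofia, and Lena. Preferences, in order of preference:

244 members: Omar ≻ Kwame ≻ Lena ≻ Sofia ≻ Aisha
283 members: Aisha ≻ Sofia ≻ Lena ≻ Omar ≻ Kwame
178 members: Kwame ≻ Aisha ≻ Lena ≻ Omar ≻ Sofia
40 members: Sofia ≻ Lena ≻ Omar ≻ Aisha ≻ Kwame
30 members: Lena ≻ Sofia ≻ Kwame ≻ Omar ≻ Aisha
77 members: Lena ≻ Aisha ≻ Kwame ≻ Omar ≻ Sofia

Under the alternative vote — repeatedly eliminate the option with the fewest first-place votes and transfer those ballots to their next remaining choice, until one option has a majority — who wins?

Round 1: Aisha 283, Omar 244, Kwame 178, Sofia 40, Lena 107. Eliminate Sofia.
Round 2: Aisha 283, Omar 244, Kwame 178, Lena 147. Eliminate Lena.
Round 3: Aisha 360, Omar 284, Kwame 208. Eliminate Kwame.
Round 4: Aisha 538, Omar 314. Aisha has a majority.

Aisha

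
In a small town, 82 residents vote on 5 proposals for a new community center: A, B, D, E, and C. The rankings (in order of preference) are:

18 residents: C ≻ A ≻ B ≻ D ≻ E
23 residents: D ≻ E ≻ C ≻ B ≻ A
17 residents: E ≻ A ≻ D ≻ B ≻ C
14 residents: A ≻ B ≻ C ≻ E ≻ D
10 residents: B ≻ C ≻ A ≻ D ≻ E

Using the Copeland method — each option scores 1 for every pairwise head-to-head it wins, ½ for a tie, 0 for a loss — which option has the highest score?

A: beats B, D, and E; loses to C → score 3.
B: beats D and E; ties C; loses to A → score 2.5.
D: beats E; loses to A, B, and C → score 1.
E: loses to A, B, D, and C → score 0.
C: beats A, D, and E; ties B → score 3.5.
C has the best pairwise record.

C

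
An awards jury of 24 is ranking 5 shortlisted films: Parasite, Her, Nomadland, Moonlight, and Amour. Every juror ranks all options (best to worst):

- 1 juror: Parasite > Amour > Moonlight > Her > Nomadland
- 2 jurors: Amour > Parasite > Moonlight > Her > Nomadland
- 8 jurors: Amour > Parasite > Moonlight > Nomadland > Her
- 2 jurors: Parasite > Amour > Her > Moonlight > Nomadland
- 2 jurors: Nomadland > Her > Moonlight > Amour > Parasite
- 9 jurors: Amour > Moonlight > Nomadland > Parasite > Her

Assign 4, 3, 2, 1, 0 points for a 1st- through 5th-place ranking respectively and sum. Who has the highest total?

Parasite: 1·4 + 2·3 + 8·3 + 2·4 + 2·0 + 9·1 = 51
Her: 1·1 + 2·1 + 8·0 + 2·2 + 2·3 + 9·0 = 13
Nomadland: 1·0 + 2·0 + 8·1 + 2·0 + 2·4 + 9·2 = 34
Moonlight: 1·2 + 2·2 + 8·2 + 2·1 + 2·2 + 9·3 = 55
Amour: 1·3 + 2·4 + 8·4 + 2·3 + 2·1 + 9·4 = 87
Amour has the highest Borda score (87).

Amour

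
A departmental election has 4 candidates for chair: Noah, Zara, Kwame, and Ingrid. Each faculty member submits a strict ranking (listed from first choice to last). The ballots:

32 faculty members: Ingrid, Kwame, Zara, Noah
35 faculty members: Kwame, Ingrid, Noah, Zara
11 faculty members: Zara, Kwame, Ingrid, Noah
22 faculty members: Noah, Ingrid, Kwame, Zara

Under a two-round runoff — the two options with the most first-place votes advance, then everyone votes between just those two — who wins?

Ingrid

Round 1 first-place votes: Noah 22, Zara 11, Kwame 35, Ingrid 32.
Kwame and Ingrid advance.
Runoff: Kwame is preferred to Ingrid by 46 voters; Ingrid by 54.
Ingrid wins the runoff.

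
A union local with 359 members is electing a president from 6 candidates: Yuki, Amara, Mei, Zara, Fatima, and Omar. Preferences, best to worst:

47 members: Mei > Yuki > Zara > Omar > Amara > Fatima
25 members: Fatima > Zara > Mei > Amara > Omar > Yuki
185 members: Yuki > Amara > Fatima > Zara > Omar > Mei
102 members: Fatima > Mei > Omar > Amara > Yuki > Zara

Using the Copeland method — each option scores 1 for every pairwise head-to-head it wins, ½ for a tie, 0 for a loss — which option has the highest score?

Yuki: beats Amara, Mei, Zara, Fatima, and Omar → score 5.
Amara: beats Mei, Zara, Fatima, and Omar; loses to Yuki → score 4.
Mei: loses to Yuki, Amara, Zara, Fatima, and Omar → score 0.
Zara: beats Mei and Omar; loses to Yuki, Amara, and Fatima → score 2.
Fatima: beats Mei, Zara, and Omar; loses to Yuki and Amara → score 3.
Omar: beats Mei; loses to Yuki, Amara, Zara, and Fatima → score 1.
Yuki has the best pairwise record.

Yuki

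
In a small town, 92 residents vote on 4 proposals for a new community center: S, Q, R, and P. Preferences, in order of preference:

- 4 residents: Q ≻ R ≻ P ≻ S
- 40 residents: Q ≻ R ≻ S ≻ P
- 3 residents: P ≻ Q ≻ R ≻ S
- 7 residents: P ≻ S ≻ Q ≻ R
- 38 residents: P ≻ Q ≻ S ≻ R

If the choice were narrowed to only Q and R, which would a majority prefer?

Q

Voters preferring Q to R: 92; preferring R to Q: 0.
Q wins the head-to-head.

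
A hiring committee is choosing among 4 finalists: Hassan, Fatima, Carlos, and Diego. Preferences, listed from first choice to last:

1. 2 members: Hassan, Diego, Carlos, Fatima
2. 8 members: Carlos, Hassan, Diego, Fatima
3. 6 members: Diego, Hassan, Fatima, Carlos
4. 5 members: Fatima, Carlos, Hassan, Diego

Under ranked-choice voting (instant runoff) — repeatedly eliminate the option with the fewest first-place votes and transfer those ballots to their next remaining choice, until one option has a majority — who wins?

Carlos

Round 1: Hassan 2, Fatima 5, Carlos 8, Diego 6. Eliminate Hassan.
Round 2: Fatima 5, Carlos 8, Diego 8. Eliminate Fatima.
Round 3: Carlos 13, Diego 8. Carlos has a majority.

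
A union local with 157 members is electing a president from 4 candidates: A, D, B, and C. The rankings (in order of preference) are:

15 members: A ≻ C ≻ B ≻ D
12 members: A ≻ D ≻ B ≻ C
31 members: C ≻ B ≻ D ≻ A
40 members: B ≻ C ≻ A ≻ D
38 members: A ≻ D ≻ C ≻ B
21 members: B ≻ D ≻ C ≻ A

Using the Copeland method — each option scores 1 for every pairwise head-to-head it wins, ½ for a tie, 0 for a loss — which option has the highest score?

C

A: beats D; loses to B and C → score 1.
D: loses to A, B, and C → score 0.
B: beats A and D; loses to C → score 2.
C: beats A, D, and B → score 3.
C has the best pairwise record.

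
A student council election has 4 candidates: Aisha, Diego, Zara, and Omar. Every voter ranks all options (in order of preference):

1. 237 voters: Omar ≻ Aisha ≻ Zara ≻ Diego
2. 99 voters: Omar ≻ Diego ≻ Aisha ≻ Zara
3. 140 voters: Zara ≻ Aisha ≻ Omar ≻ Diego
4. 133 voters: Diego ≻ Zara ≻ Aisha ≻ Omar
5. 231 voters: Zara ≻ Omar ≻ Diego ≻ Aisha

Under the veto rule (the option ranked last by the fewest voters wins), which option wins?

Zara

Last-place votes: Aisha 231, Diego 377, Zara 99, Omar 133.
Zara is ranked last by the fewest voters, so Zara wins.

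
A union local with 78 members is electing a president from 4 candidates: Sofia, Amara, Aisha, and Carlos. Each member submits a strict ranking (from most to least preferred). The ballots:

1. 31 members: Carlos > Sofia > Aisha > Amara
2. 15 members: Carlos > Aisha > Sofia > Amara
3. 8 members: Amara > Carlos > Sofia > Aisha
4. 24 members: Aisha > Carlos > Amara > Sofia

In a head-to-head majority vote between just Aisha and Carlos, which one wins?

Carlos

Voters preferring Aisha to Carlos: 24; preferring Carlos to Aisha: 54.
Carlos wins the head-to-head.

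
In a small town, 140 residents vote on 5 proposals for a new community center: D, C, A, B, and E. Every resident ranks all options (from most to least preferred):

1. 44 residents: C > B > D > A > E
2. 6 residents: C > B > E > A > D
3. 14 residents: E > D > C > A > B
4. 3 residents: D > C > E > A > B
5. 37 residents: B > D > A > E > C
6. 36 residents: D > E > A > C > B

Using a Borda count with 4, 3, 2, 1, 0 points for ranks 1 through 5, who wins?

D

D: 44·2 + 6·0 + 14·3 + 3·4 + 37·3 + 36·4 = 397
C: 44·4 + 6·4 + 14·2 + 3·3 + 37·0 + 36·1 = 273
A: 44·1 + 6·1 + 14·1 + 3·1 + 37·2 + 36·2 = 213
B: 44·3 + 6·3 + 14·0 + 3·0 + 37·4 + 36·0 = 298
E: 44·0 + 6·2 + 14·4 + 3·2 + 37·1 + 36·3 = 219
D has the highest Borda score (397).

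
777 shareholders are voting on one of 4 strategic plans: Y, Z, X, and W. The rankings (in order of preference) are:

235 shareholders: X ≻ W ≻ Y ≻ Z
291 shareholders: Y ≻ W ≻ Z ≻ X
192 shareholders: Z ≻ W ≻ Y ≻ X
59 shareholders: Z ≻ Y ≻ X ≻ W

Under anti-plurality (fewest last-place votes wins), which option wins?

Last-place votes: Y 0, Z 235, X 483, W 59.
Y is ranked last by the fewest voters, so Y wins.

Y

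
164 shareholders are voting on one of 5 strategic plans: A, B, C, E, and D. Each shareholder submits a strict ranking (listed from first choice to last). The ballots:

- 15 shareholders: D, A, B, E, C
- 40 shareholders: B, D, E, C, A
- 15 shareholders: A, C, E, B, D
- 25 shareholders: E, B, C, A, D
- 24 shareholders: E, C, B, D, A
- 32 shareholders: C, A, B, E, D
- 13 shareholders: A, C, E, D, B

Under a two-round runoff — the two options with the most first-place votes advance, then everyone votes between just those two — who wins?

Round 1 first-place votes: A 28, B 40, C 32, E 49, D 15.
E and B advance.
Runoff: E is preferred to B by 77 voters; B by 87.
B wins the runoff.

B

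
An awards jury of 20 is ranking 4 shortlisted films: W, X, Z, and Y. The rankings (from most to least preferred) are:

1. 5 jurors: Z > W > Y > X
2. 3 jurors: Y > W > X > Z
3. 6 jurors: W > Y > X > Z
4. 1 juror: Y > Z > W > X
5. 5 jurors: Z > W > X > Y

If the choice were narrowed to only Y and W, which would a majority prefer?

Voters preferring Y to W: 4; preferring W to Y: 16.
W wins the head-to-head.

W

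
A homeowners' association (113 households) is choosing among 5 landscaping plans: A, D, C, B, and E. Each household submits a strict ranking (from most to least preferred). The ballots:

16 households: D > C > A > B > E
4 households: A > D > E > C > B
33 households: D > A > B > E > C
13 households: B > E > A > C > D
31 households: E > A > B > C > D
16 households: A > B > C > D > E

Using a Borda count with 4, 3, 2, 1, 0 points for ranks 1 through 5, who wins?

A

A: 16·2 + 4·4 + 33·3 + 13·2 + 31·3 + 16·4 = 330
D: 16·4 + 4·3 + 33·4 + 13·0 + 31·0 + 16·1 = 224
C: 16·3 + 4·1 + 33·0 + 13·1 + 31·1 + 16·2 = 128
B: 16·1 + 4·0 + 33·2 + 13·4 + 31·2 + 16·3 = 244
E: 16·0 + 4·2 + 33·1 + 13·3 + 31·4 + 16·0 = 204
A has the highest Borda score (330).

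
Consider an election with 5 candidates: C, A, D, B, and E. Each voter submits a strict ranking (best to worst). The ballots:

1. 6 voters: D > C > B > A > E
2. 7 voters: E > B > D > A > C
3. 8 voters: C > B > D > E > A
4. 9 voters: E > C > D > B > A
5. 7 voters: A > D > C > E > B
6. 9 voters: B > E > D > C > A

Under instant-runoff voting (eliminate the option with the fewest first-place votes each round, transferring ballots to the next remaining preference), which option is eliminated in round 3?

Round 1: C 8, A 7, D 6, B 9, E 16. Eliminate D.
Round 2: C 14, A 7, B 9, E 16. Eliminate A.
Round 3: C 21, B 9, E 16. Eliminate B.

B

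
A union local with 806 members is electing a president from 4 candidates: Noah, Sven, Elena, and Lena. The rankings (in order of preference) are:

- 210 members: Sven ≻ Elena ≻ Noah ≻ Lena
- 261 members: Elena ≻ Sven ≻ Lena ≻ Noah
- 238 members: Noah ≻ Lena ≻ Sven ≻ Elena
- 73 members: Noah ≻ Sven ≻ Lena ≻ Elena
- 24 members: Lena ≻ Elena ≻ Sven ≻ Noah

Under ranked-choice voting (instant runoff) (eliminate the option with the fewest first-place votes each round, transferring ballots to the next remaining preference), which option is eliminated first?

Round 1: Noah 311, Sven 210, Elena 261, Lena 24. Eliminate Lena.

Lena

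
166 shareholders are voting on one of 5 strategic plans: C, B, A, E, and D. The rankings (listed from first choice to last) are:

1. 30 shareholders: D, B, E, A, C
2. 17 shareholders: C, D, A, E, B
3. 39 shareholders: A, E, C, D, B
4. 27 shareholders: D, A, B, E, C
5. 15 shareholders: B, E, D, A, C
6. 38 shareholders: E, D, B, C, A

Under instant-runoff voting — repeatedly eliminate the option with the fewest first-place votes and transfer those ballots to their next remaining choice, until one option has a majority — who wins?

Round 1: C 17, B 15, A 39, E 38, D 57. Eliminate B.
Round 2: C 17, A 39, E 53, D 57. Eliminate C.
Round 3: A 39, E 53, D 74. Eliminate A.
Round 4: E 92, D 74. E has a majority.

E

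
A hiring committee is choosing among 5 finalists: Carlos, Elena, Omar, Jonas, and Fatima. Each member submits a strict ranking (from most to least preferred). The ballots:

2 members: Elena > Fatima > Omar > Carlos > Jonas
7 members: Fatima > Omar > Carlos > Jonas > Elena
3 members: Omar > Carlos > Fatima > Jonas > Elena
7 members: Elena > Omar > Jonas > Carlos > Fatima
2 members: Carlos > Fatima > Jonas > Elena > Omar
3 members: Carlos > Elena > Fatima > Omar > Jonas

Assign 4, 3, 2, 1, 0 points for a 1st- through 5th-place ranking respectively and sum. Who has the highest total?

Carlos: 2·1 + 7·2 + 3·3 + 7·1 + 2·4 + 3·4 = 52
Elena: 2·4 + 7·0 + 3·0 + 7·4 + 2·1 + 3·3 = 47
Omar: 2·2 + 7·3 + 3·4 + 7·3 + 2·0 + 3·1 = 61
Jonas: 2·0 + 7·1 + 3·1 + 7·2 + 2·2 + 3·0 = 28
Fatima: 2·3 + 7·4 + 3·2 + 7·0 + 2·3 + 3·2 = 52
Omar has the highest Borda score (61).

Omar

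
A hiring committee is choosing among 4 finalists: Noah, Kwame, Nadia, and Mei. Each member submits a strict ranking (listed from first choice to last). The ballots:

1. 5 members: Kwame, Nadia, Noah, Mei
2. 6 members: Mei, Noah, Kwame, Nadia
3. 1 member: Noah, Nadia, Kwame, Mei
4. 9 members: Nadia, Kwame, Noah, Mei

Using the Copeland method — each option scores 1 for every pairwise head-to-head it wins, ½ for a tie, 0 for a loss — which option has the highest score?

Noah: beats Mei; loses to Kwame and Nadia → score 1.
Kwame: beats Noah, Nadia, and Mei → score 3.
Nadia: beats Noah and Mei; loses to Kwame → score 2.
Mei: loses to Noah, Kwame, and Nadia → score 0.
Kwame has the best pairwise record.

Kwame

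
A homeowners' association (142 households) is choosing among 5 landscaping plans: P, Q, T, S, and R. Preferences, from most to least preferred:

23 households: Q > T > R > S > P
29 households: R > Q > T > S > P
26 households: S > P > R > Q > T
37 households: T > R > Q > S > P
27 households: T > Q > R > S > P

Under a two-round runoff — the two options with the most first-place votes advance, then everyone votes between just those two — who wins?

Round 1 first-place votes: P 0, Q 23, T 64, S 26, R 29.
T and R advance.
Runoff: T is preferred to R by 87 voters; R by 55.
T wins the runoff.

T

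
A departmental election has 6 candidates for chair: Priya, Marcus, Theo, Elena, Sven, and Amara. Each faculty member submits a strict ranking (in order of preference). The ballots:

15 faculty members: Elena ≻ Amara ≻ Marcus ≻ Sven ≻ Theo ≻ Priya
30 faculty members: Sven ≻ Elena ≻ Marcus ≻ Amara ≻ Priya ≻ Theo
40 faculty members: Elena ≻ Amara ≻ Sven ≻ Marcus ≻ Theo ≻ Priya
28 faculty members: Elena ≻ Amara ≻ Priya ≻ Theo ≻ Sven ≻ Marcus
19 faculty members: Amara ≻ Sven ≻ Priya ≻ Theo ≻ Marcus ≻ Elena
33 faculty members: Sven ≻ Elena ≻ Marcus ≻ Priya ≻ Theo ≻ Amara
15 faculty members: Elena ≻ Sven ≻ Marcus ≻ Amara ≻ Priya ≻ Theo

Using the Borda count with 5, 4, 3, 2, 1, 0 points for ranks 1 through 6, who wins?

Elena

Priya: 15·0 + 30·1 + 40·0 + 28·3 + 19·3 + 33·2 + 15·1 = 252
Marcus: 15·3 + 30·3 + 40·2 + 28·0 + 19·1 + 33·3 + 15·3 = 378
Theo: 15·1 + 30·0 + 40·1 + 28·2 + 19·2 + 33·1 + 15·0 = 182
Elena: 15·5 + 30·4 + 40·5 + 28·5 + 19·0 + 33·4 + 15·5 = 742
Sven: 15·2 + 30·5 + 40·3 + 28·1 + 19·4 + 33·5 + 15·4 = 629
Amara: 15·4 + 30·2 + 40·4 + 28·4 + 19·5 + 33·0 + 15·2 = 517
Elena has the highest Borda score (742).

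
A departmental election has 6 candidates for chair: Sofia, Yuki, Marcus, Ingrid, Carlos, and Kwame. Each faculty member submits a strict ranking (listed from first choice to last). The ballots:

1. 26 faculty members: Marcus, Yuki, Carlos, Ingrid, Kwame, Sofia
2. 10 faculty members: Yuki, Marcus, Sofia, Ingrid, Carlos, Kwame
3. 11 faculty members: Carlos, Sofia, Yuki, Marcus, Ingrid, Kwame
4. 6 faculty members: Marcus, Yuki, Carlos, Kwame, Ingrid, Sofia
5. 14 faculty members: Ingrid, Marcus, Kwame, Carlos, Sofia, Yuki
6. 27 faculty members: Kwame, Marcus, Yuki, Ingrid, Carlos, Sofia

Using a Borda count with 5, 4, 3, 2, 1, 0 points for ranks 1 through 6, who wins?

Sofia: 26·0 + 10·3 + 11·4 + 6·0 + 14·1 + 27·0 = 88
Yuki: 26·4 + 10·5 + 11·3 + 6·4 + 14·0 + 27·3 = 292
Marcus: 26·5 + 10·4 + 11·2 + 6·5 + 14·4 + 27·4 = 386
Ingrid: 26·2 + 10·2 + 11·1 + 6·1 + 14·5 + 27·2 = 213
Carlos: 26·3 + 10·1 + 11·5 + 6·3 + 14·2 + 27·1 = 216
Kwame: 26·1 + 10·0 + 11·0 + 6·2 + 14·3 + 27·5 = 215
Marcus has the highest Borda score (386).

Marcus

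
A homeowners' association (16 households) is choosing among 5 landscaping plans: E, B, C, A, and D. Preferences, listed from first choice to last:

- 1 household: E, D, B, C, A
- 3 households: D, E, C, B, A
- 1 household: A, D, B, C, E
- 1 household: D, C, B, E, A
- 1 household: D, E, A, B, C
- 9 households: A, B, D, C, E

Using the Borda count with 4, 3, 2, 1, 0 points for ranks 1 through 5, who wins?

D

E: 1·4 + 3·3 + 1·0 + 1·1 + 1·3 + 9·0 = 17
B: 1·2 + 3·1 + 1·2 + 1·2 + 1·1 + 9·3 = 37
C: 1·1 + 3·2 + 1·1 + 1·3 + 1·0 + 9·1 = 20
A: 1·0 + 3·0 + 1·4 + 1·0 + 1·2 + 9·4 = 42
D: 1·3 + 3·4 + 1·3 + 1·4 + 1·4 + 9·2 = 44
D has the highest Borda score (44).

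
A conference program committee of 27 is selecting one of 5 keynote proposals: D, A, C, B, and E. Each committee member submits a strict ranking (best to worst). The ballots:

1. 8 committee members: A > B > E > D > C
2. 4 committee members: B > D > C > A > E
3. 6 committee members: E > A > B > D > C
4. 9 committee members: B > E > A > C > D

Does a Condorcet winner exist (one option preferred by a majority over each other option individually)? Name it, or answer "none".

none

Checking pairwise contests:
A beats D 23–4.
E beats A 15–12.
D beats C 18–9.
A beats B 14–13.
B beats E 21–6.
Every option loses at least one head-to-head, so there is no Condorcet winner.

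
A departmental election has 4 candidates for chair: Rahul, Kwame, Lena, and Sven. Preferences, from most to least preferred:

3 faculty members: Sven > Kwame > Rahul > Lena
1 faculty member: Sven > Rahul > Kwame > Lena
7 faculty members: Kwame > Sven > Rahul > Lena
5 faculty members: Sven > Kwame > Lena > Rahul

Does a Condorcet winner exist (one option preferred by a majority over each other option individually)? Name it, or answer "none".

Sven vs Rahul: 16–0 for Sven.
Sven vs Kwame: 9–7 for Sven.
Sven vs Lena: 16–0 for Sven.
Sven beats every other option head-to-head.

Sven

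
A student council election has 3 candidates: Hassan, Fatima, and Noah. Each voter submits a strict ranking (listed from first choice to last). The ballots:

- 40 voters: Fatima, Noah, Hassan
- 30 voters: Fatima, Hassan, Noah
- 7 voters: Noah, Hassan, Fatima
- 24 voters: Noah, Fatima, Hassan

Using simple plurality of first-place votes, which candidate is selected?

Fatima

First-place votes: Hassan 0, Fatima 70, Noah 31.
Fatima has the most first-place votes.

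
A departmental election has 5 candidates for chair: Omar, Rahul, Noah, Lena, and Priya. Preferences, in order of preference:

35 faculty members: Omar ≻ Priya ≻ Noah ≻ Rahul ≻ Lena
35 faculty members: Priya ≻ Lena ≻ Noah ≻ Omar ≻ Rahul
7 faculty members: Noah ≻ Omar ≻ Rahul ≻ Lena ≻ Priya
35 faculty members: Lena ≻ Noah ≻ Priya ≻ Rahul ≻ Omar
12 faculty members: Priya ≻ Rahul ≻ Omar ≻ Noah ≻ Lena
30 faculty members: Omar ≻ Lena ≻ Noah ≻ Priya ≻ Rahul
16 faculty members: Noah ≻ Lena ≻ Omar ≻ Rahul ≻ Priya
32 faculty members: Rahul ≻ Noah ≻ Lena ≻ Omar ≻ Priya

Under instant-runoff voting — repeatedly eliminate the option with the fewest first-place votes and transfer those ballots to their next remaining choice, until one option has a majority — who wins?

Round 1: Omar 65, Rahul 32, Noah 23, Lena 35, Priya 47. Eliminate Noah.
Round 2: Omar 72, Rahul 32, Lena 51, Priya 47. Eliminate Rahul.
Round 3: Omar 72, Lena 83, Priya 47. Eliminate Priya.
Round 4: Omar 84, Lena 118. Lena has a majority.

Lena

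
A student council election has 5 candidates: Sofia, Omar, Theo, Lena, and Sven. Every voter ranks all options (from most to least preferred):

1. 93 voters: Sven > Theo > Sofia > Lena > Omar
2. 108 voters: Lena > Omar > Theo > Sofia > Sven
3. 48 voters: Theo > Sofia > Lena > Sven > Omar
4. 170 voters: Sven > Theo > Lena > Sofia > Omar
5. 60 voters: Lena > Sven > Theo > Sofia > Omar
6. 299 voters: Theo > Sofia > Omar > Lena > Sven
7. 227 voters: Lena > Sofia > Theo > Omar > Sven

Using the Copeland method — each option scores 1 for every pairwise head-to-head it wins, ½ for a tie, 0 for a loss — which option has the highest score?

Theo

Sofia: beats Omar and Sven; loses to Theo and Lena → score 2.
Omar: beats Sven; loses to Sofia, Theo, and Lena → score 1.
Theo: beats Sofia, Omar, Lena, and Sven → score 4.
Lena: beats Sofia, Omar, and Sven; loses to Theo → score 3.
Sven: loses to Sofia, Omar, Theo, and Lena → score 0.
Theo has the best pairwise record.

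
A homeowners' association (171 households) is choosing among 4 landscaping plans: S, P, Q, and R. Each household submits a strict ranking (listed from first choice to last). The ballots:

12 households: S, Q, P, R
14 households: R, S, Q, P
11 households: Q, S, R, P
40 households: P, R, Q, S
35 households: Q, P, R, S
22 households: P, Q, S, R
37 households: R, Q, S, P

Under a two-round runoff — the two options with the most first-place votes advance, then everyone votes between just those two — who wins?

Round 1 first-place votes: S 12, P 62, Q 46, R 51.
P and R advance.
Runoff: P is preferred to R by 109 voters; R by 62.
P wins the runoff.

P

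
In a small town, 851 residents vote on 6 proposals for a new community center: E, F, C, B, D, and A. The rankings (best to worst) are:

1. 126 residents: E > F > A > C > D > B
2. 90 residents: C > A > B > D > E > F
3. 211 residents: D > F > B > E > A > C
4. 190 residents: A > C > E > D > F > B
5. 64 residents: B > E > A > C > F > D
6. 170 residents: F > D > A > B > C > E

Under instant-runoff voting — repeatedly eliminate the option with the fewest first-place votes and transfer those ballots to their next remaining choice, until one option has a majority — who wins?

A

Round 1: E 126, F 170, C 90, B 64, D 211, A 190. Eliminate B.
Round 2: E 190, F 170, C 90, D 211, A 190. Eliminate C.
Round 3: E 190, F 170, D 211, A 280. Eliminate F.
Round 4: E 190, D 381, A 280. Eliminate E.
Round 5: D 381, A 470. A has a majority.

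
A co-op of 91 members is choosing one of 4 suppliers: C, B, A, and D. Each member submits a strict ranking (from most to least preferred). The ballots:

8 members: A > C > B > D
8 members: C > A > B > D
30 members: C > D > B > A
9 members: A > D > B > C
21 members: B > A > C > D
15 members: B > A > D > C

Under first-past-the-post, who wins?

First-place votes: C 38, B 36, A 17, D 0.
C has the most first-place votes.

C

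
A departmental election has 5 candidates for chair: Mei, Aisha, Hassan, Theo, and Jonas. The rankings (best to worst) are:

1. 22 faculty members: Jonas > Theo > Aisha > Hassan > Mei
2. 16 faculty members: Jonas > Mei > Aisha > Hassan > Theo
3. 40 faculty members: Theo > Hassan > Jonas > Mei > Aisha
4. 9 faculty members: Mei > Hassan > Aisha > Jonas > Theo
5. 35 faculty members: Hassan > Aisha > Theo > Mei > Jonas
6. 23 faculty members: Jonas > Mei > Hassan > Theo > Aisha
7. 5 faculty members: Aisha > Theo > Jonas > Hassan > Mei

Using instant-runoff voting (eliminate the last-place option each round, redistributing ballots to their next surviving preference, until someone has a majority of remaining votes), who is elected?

Theo

Round 1: Mei 9, Aisha 5, Hassan 35, Theo 40, Jonas 61. Eliminate Aisha.
Round 2: Mei 9, Hassan 35, Theo 45, Jonas 61. Eliminate Mei.
Round 3: Hassan 44, Theo 45, Jonas 61. Eliminate Hassan.
Round 4: Theo 80, Jonas 70. Theo has a majority.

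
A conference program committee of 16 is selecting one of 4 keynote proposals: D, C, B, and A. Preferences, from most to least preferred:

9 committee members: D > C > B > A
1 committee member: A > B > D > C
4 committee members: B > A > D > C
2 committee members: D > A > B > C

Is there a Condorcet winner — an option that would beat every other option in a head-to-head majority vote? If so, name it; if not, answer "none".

D vs C: 16–0 for D.
D vs B: 11–5 for D.
D vs A: 11–5 for D.
D beats every other option head-to-head.

D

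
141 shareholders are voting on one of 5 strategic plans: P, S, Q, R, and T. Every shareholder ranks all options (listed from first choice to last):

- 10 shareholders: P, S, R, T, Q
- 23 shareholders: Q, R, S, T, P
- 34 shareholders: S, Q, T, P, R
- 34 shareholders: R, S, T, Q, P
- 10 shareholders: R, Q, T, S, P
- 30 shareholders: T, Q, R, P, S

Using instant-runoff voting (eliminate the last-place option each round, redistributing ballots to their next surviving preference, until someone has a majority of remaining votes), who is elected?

Round 1: P 10, S 34, Q 23, R 44, T 30. Eliminate P.
Round 2: S 44, Q 23, R 44, T 30. Eliminate Q.
Round 3: S 44, R 67, T 30. Eliminate T.
Round 4: S 44, R 97. R has a majority.

R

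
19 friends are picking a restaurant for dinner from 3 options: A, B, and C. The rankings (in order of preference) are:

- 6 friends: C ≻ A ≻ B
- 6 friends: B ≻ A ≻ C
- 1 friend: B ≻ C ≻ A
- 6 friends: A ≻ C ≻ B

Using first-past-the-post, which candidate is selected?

B

First-place votes: A 6, B 7, C 6.
B has the most first-place votes.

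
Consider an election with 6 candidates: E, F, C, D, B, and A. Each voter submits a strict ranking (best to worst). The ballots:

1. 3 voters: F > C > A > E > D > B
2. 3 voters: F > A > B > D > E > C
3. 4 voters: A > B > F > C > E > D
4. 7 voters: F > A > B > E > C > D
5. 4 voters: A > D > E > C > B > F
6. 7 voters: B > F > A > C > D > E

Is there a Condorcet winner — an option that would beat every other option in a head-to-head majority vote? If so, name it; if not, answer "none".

Checking pairwise contests:
F beats E 24–4.
B beats F 15–13.
F beats C 24–4.
F beats D 24–4.
A beats B 21–7.
F beats A 20–8.
Every option loses at least one head-to-head, so there is no Condorcet winner.

none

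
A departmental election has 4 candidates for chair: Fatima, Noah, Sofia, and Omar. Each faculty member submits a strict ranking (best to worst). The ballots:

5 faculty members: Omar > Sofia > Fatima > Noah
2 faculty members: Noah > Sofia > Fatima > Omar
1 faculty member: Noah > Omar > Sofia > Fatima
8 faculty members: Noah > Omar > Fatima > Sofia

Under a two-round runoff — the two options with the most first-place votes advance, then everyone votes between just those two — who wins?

Round 1 first-place votes: Fatima 0, Noah 11, Sofia 0, Omar 5.
Noah and Omar advance.
Runoff: Noah is preferred to Omar by 11 voters; Omar by 5.
Noah wins the runoff.

Noah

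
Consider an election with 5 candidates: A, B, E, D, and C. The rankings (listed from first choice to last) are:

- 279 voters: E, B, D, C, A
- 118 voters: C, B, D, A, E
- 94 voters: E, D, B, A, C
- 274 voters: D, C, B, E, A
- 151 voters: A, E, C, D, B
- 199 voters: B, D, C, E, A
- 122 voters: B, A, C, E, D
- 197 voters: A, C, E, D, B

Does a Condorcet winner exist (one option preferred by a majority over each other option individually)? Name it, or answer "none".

none

Checking pairwise contests:
B beats A 1086–348.
E beats B 721–713.
C beats E 910–524.
B beats D 718–716.
D beats C 846–588.
Every option loses at least one head-to-head, so there is no Condorcet winner.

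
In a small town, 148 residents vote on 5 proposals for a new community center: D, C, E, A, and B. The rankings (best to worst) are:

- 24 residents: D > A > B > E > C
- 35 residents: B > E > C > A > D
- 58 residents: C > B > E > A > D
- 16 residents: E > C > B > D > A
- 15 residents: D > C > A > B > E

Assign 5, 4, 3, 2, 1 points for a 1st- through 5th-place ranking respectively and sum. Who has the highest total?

D: 24·5 + 35·1 + 58·1 + 16·2 + 15·5 = 320
C: 24·1 + 35·3 + 58·5 + 16·4 + 15·4 = 543
E: 24·2 + 35·4 + 58·3 + 16·5 + 15·1 = 457
A: 24·4 + 35·2 + 58·2 + 16·1 + 15·3 = 343
B: 24·3 + 35·5 + 58·4 + 16·3 + 15·2 = 557
B has the highest Borda score (557).

B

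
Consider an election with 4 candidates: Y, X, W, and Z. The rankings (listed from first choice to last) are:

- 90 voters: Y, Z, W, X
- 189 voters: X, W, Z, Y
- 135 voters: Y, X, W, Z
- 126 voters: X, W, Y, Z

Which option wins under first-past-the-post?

X

First-place votes: Y 225, X 315, W 0, Z 0.
X has the most first-place votes.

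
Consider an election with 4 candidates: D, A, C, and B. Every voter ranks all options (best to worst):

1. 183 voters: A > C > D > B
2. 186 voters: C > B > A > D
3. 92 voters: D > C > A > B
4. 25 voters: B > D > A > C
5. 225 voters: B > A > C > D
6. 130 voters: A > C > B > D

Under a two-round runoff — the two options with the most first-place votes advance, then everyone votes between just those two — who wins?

B

Round 1 first-place votes: D 92, A 313, C 186, B 250.
A and B advance.
Runoff: A is preferred to B by 405 voters; B by 436.
B wins the runoff.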